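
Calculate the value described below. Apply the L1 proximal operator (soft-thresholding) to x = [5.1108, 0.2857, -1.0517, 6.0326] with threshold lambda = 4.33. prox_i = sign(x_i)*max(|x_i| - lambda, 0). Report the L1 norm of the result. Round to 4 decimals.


Soft-thresholding with lambda = 4.33:
prox(5.1108) = sign(5.1108)*max(|5.1108| - 4.33, 0) = 0.7808
prox(0.2857) = sign(0.2857)*max(|0.2857| - 4.33, 0) = 0.0
prox(-1.0517) = sign(-1.0517)*max(|-1.0517| - 4.33, 0) = 0.0
prox(6.0326) = sign(6.0326)*max(|6.0326| - 4.33, 0) = 1.7026
prox(x) = [0.7808, 0.0, 0.0, 1.7026]
||prox(x)||_1 = 0.7808 + 0.0 + 0.0 + 1.7026 = 2.4834


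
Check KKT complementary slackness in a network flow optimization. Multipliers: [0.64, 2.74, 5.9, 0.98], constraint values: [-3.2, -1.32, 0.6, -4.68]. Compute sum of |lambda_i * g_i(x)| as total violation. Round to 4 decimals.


KKT complementary slackness check:
lambda_1 * g_1 = 0.64 * -3.2 = -2.048
lambda_2 * g_2 = 2.74 * -1.32 = -3.6168
lambda_3 * g_3 = 5.9 * 0.6 = 3.54
lambda_4 * g_4 = 0.98 * -4.68 = -4.5864
Total violation = 2.048 + 3.6168 + 3.54 + 4.5864 = 13.7912


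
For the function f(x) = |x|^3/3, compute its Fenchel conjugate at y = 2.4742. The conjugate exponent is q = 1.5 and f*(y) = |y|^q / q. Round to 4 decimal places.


The conjugate exponent q satisfies 1/p + 1/q = 1.
p = 3, so q = 3/(3 - 1) = 1.5
|y|^q = 2.4742^1.5 = 3.8918
f*(2.4742) = 3.8918 / 1.5 = 2.5945


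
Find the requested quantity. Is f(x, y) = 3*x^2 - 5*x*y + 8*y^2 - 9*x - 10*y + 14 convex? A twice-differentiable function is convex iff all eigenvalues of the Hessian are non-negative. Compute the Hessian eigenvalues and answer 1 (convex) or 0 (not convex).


The Hessian of f(x,y) = 3*x^2 - 5*x*y + 8*y^2 - 9*x - 10*y + 14 is:
H = [[6, -5], [-5, 16]]
Trace = 6 + 16 = 22
Determinant = 6*16 - (-5)^2 = 71
Discriminant = (22)^2 - 4*71 = 200.0
Eigenvalues: lambda_1 = 3.9289, lambda_2 = 18.0711
The function is convex.

1


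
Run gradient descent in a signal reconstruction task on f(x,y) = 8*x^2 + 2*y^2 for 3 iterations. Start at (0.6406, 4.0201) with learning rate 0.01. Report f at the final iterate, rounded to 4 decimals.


Gradient descent on f(x,y) = 8*x^2 + 2*y^2.
Starting point: (0.6406, 4.0201), alpha = 0.01
Step 1: grad_x = 2*8*0.6406 = 10.2496, grad_y = 2*2*4.0201 = 16.0804
  x_1 = 0.6406 - 0.01*10.2496 = 0.5381
  y_1 = 4.0201 - 0.01*16.0804 = 3.8593
Step 2: grad_x = 2*8*0.5381 = 8.6097, grad_y = 2*2*3.8593 = 15.4372
  x_2 = 0.5381 - 0.01*8.6097 = 0.452
  y_2 = 3.8593 - 0.01*15.4372 = 3.7049
Step 3: grad_x = 2*8*0.452 = 7.2321, grad_y = 2*2*3.7049 = 14.8197
  x_3 = 0.452 - 0.01*7.2321 = 0.3797
  y_3 = 3.7049 - 0.01*14.8197 = 3.5567
f(0.3797, 3.5567) = 8*0.3797^2 + 2*3.5567^2 = 26.4539


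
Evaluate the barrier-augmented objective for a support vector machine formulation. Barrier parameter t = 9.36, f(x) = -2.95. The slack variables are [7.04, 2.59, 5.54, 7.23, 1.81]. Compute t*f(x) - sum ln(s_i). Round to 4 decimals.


Step 1: Compute log-barrier.
ln values: [1.9516, 0.9517, 1.712, 1.9782, 0.5933]
phi = -(1.9516 + 0.9517 + 1.712 + 1.9782 + 0.5933) = -7.1868
Step 2: Compute augmented objective.
t*f(x) = 9.36*-2.95 = -27.612
Total = -27.612 - 7.1868 = -34.7988


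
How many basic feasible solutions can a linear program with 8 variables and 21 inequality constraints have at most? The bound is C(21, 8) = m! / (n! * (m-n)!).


Each vertex corresponds to some choice of n active constraints out of m, so the number of vertices is at most C(m, n) = m! / (n!(m-n)!).
m = 21, n = 8
Numerator: 21 * 20 * 19 * 18 * 17 * 16 * 15 * 14
Denominator: 8! = 40320
C(21, 8) = 203490


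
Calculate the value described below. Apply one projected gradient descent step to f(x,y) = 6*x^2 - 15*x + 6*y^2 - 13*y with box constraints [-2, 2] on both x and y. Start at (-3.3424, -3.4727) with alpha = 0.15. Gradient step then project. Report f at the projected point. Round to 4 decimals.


Step 1: Compute gradient at (-3.3424, -3.4727).
grad_x = 2*6*-3.3424 - 15 = -55.1088
grad_y = 2*6*-3.4727 - 13 = -54.6724
Step 2: Gradient step.
x_raw = -3.3424 - 0.15*-55.1088 = 4.9239
y_raw = -3.4727 - 0.15*-54.6724 = 4.7282
Step 3: Project onto [-2, 2].
x_proj = clip(4.9239) = 2.0
y_proj = clip(4.7282) = 2.0
Step 4: Evaluate f.
f(2.0, 2.0) = -8.0


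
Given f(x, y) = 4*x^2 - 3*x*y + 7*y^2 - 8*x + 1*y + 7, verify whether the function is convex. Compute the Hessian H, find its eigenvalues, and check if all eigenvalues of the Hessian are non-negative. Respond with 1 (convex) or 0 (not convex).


The Hessian of f(x,y) = 4*x^2 - 3*x*y + 7*y^2 - 8*x + 1*y + 7 is:
H = [[8, -3], [-3, 14]]
Trace = 8 + 14 = 22
Determinant = 8*14 - (-3)^2 = 103
Discriminant = (22)^2 - 4*103 = 72.0
Eigenvalues: lambda_1 = 6.7574, lambda_2 = 15.2426
The function is convex.

1


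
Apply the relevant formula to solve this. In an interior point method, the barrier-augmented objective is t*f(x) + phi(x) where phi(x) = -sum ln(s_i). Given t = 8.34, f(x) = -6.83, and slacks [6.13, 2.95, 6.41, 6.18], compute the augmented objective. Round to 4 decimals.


Step 1: Compute log-barrier.
ln values: [1.8132, 1.0818, 1.8579, 1.8213]
phi = -(1.8132 + 1.0818 + 1.8579 + 1.8213) = -6.5742
Step 2: Compute augmented objective.
t*f(x) = 8.34*-6.83 = -56.9622
Total = -56.9622 - 6.5742 = -63.5364


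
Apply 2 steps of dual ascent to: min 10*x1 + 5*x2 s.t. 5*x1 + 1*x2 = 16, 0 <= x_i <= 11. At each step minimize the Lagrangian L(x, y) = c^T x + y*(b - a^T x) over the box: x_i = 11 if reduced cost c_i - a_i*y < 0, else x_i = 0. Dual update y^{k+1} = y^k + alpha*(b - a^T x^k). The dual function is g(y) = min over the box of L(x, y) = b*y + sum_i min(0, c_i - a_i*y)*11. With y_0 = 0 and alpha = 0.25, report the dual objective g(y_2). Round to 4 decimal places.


Dual ascent for LP: min 10*x1 + 5*x2, 5*x1 + 1*x2 = 16, 0 <= x_i <= 11
Step 1: y^k = 0.0, reduced costs: (10.0, 5.0)
  x^k = (0.0, 0.0), subgradient = b - a^T x = 16.0
  y^{k+1} = 0.0 + 0.25*16.0 = 4.0
Step 2: y^k = 4.0, reduced costs: (-10.0, 1.0)
  x^k = (11.0, 0.0), subgradient = b - a^T x = -39.0
  y^{k+1} = 4.0 + 0.25*-39.0 = -5.75
Dual objective at y_2 = -5.75: reduced costs (38.75, 10.75), box minimizer x = (0.0, 0.0)
g(y_2) = b*y + (c1 - a1*y)*x1 + (c2 - a2*y)*x2 = 16*(-5.75) + 38.75*0.0 + 10.75*0.0 = -92.0 + 0.0 + 0.0 = -92.0


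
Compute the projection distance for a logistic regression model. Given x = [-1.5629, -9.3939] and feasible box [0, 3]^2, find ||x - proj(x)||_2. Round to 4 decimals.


Project each component onto [0, 3].
clip(-1.5629) = 0.0, clip(-9.3939) = 0.0
Projection = [0.0, 0.0]
Squared diffs: [2.4427, 88.2454]
Distance = sqrt(90.6881) = 9.523


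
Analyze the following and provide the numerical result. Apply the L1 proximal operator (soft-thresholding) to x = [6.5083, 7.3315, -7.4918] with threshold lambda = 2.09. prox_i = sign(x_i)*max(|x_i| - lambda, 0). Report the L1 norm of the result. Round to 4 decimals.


Soft-thresholding with lambda = 2.09:
prox(6.5083) = sign(6.5083)*max(|6.5083| - 2.09, 0) = 4.4183
prox(7.3315) = sign(7.3315)*max(|7.3315| - 2.09, 0) = 5.2415
prox(-7.4918) = sign(-7.4918)*max(|-7.4918| - 2.09, 0) = -5.4018
prox(x) = [4.4183, 5.2415, -5.4018]
||prox(x)||_1 = 4.4183 + 5.2415 + 5.4018 = 15.0616


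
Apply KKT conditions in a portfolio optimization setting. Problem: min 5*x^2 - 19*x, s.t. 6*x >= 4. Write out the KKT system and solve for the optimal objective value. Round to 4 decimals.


Step 1: Try lambda = 0 (constraint inactive).
Stationarity: 2*5*x - 19 = 0
x* = 19/(2*5) = 1.9
Check constraint: 6*1.9 = 11.4 >= 4 -- satisfied.
Step 2: Compute optimal value.
f(x*) = 5*1.9^2 - 19*1.9 = -18.05


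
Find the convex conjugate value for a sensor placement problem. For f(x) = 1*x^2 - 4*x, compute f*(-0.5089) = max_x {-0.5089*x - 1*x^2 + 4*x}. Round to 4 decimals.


f*(y) = sup_x {y*x - a*x^2 - b*x} = sup_x {(y-b)*x - a*x^2}
FOC: (y - b) - 2a*x = 0 => x* = (y - b)/(2a)
x* = (-0.5089 + 4)/(2*1) = 1.7456
f*(-0.5089) = (y-b)^2/(4a) = (-0.5089 + 4)^2/(4*1)
= 12.1878/4 = 3.0469


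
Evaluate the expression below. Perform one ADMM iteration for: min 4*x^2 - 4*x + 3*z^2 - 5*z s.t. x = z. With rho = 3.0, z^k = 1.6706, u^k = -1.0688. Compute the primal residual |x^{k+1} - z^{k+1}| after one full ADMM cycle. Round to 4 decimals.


ADMM iteration with rho = 3.0, z^k = 1.6706, u^k = -1.0688
Step 1: x-update.
Minimize 4*x^2 - 4*x + (3.0/2)*(x - 1.6706 - 1.0688)^2
FOC: (2*4 + 3.0)*x = 4 + 3.0*(1.6706 + 1.0688)
x^{k+1} = 1.1107
Step 2: z-update.
Minimize 3*z^2 - 5*z + (3.0/2)*(1.1107 - z - 1.0688)^2
FOC: (2*3 + 3.0)*z = 5 + 3.0*(1.1107 - 1.0688)
z^{k+1} = 0.5695
Step 3: u-update.
u^{k+1} = -1.0688 + 1.1107 - 0.5695 = -0.5276
Step 4: Primal residual = |1.1107 - 0.5695| = 0.5412


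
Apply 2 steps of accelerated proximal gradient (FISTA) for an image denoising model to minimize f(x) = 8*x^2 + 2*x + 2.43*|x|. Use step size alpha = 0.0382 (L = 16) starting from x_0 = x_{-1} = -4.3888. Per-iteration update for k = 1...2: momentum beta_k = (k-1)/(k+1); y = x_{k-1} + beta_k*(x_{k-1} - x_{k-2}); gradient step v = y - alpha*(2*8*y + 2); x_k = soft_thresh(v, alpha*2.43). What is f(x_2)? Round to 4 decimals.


FISTA on f(x) = 8*x^2 + 2*x + 2.43*|x|
L = 16, alpha = 0.0382
Iteration 1: beta = 0.0, y = -4.3888 + 0.0*(-4.3888 + 4.3888) = -4.3888
  grad(y) = -68.2208, v = y - alpha*grad = -1.7828
  prox(v) = soft_thresh(-1.7828, 0.0928) = -1.6899
Iteration 2: beta = 0.3333, y = -1.6899 + 0.3333*(-1.6899 + 4.3888) = -0.7903
  grad(y) = -10.6451, v = y - alpha*grad = -0.3837
  prox(v) = soft_thresh(-0.3837, 0.0928) = -0.2909
f(x_2) = 8*(-0.2909)^2 + 2*(-0.2909) + 2.43*|-0.2909| = 0.8018


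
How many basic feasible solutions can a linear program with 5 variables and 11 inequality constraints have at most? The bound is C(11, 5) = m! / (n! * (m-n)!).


Each vertex corresponds to some choice of n active constraints out of m, so the number of vertices is at most C(m, n) = m! / (n!(m-n)!).
m = 11, n = 5
Numerator: 11 * 10 * 9 * 8 * 7
Denominator: 5! = 120
C(11, 5) = 462


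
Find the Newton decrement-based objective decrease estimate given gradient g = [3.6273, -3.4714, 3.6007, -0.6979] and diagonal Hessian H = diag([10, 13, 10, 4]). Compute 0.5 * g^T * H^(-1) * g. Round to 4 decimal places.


Step 1: H is diagonal, so H^(-1) * g = [0.3627, -0.267, 0.3601, -0.1745].
Step 2: g^T H^(-1) g = sum_i g_i^2 / H_ii
  = (3.6273)^2/10 + (-3.4714)^2/13 + (3.6007)^2/10 + (-0.6979)^2/4
  = 1.3157 + 0.927 + 1.2965 + 0.1218 = 3.661
Step 3: Objective decrease = 0.5 * g^T H^(-1) g = 1.8305


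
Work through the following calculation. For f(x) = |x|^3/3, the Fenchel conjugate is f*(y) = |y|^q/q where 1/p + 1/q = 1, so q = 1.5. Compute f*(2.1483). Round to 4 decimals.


The conjugate exponent q satisfies 1/p + 1/q = 1.
p = 3, so q = 3/(3 - 1) = 1.5
|y|^q = 2.1483^1.5 = 3.1488
f*(2.1483) = 3.1488 / 1.5 = 2.0992


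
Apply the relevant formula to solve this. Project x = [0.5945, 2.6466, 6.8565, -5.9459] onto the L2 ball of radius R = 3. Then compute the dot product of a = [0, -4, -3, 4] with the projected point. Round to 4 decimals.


Step 1: Compute ||x|| (intermediates to 6 decimals).
||x|| = sqrt(0.5945^2 + 2.6466^2 + 6.8565^2 + (-5.9459)^2) = 9.472235
Step 2: Project.
Since ||x|| > R, scale = R/||x|| = 3/9.472235 = 0.316715, proj(x) = scale * x
proj(x) = [0.188287, 0.838218, 2.171556, -1.883156]
Step 3: Dot product.
a^T * proj(x) = 0*0.188287 - 4*0.838218 - 3*2.171556 + 4*(-1.883156) = -17.4002


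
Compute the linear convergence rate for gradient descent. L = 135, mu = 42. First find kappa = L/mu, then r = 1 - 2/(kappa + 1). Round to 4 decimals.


Step 1: Compute the condition number.
kappa = L/mu = 135/42 = 3.2143
Step 2: Compute the convergence rate.
r = 1 - 2/(kappa + 1) = 1 - 2*mu/(L + mu) = (L - mu)/(L + mu) = 93/177 = 0.5254


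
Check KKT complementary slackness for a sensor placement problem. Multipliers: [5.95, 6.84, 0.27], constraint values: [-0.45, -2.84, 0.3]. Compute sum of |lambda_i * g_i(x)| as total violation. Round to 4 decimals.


KKT complementary slackness check:
lambda_1 * g_1 = 5.95 * -0.45 = -2.6775
lambda_2 * g_2 = 6.84 * -2.84 = -19.4256
lambda_3 * g_3 = 0.27 * 0.3 = 0.081
Total violation = 2.6775 + 19.4256 + 0.081 = 22.1841


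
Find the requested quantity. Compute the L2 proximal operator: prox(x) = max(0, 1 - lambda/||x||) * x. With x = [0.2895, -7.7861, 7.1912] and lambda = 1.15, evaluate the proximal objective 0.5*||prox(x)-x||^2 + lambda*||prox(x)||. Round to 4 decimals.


Step 1: Compute ||x||.
||x|| = 10.6029
Step 2: Compute scaling factor.
scale = max(0, 1 - 1.15/10.6029) = 0.8915
Step 3: prox(x) = [0.2581, -6.9416, 6.4112]
||prox(x)|| = 9.4529
Step 4: Proximal objective.
0.5*||prox-x||^2 = 0.6613
lambda*||prox|| = 10.8708
Total = 11.532


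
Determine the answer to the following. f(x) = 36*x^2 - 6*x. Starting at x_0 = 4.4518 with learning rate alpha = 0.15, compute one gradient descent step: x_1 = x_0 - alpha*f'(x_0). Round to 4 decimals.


We compute the gradient at x_0 and apply the update.
f'(x) = 72*x - 6
f'(4.4518) = 72*4.4518 - 6 = 314.5296
x_1 = 4.4518 - 0.15*314.5296 = -42.7276


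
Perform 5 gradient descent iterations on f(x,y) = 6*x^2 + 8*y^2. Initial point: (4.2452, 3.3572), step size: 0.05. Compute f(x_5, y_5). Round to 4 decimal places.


Gradient descent on f(x,y) = 6*x^2 + 8*y^2.
Starting point: (4.2452, 3.3572), alpha = 0.05
Step 1: grad_x = 2*6*4.2452 = 50.9424, grad_y = 2*8*3.3572 = 53.7152
  x_1 = 4.2452 - 0.05*50.9424 = 1.6981
  y_1 = 3.3572 - 0.05*53.7152 = 0.6714
Step 2: grad_x = 2*6*1.6981 = 20.377, grad_y = 2*8*0.6714 = 10.743
  x_2 = 1.6981 - 0.05*20.377 = 0.6792
  y_2 = 0.6714 - 0.05*10.743 = 0.1343
Step 3: grad_x = 2*6*0.6792 = 8.1508, grad_y = 2*8*0.1343 = 2.1486
  x_3 = 0.6792 - 0.05*8.1508 = 0.2717
  y_3 = 0.1343 - 0.05*2.1486 = 0.0269
Step 4: grad_x = 2*6*0.2717 = 3.2603, grad_y = 2*8*0.0269 = 0.4297
  x_4 = 0.2717 - 0.05*3.2603 = 0.1087
  y_4 = 0.0269 - 0.05*0.4297 = 0.0054
Step 5: grad_x = 2*6*0.1087 = 1.3041, grad_y = 2*8*0.0054 = 0.0859
  x_5 = 0.1087 - 0.05*1.3041 = 0.0435
  y_5 = 0.0054 - 0.05*0.0859 = 0.0011
f(0.0435, 0.0011) = 6*0.0435^2 + 8*0.0011^2 = 0.0113


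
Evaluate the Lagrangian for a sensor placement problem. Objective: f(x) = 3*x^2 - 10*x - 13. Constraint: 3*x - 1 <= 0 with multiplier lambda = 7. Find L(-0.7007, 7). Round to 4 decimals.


Step 1: Evaluate f(x).
f(-0.7007) = 3*(-0.7007)^2 - 10*(-0.7007) - 13 = -4.5201
Step 2: Evaluate g(x).
g(-0.7007) = 3*-0.7007 - 1 = -3.1021
Step 3: Compute Lagrangian.
L = -4.5201 + 7*-3.1021 = -26.2348


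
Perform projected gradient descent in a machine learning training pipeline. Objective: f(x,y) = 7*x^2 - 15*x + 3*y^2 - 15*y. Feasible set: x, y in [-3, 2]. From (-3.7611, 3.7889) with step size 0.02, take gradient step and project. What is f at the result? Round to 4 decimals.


Step 1: Compute gradient at (-3.7611, 3.7889).
grad_x = 2*7*-3.7611 - 15 = -67.6554
grad_y = 2*3*3.7889 - 15 = 7.7334
Step 2: Gradient step.
x_raw = -3.7611 - 0.02*-67.6554 = -2.408
y_raw = 3.7889 - 0.02*7.7334 = 3.6342
Step 3: Project onto [-3, 2].
x_proj = clip(-2.408) = -2.408
y_proj = clip(3.6342) = 2.0
Step 4: Evaluate f.
f(-2.408, 2.0) = 58.7089


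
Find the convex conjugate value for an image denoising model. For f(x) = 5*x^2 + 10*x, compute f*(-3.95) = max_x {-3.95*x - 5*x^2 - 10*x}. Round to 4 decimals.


f*(y) = sup_x {y*x - a*x^2 - b*x} = sup_x {(y-b)*x - a*x^2}
FOC: (y - b) - 2a*x = 0 => x* = (y - b)/(2a)
x* = (-3.95 - 10)/(2*5) = -1.395
f*(-3.95) = (y-b)^2/(4a) = (-3.95 - 10)^2/(4*5)
= 194.6025/20 = 9.7301


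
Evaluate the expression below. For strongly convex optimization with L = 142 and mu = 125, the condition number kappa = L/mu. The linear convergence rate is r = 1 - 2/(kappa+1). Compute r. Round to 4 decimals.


Step 1: Compute the condition number.
kappa = L/mu = 142/125 = 1.136
Step 2: Compute the convergence rate.
r = 1 - 2/(kappa + 1) = 1 - 2*mu/(L + mu) = (L - mu)/(L + mu) = 17/267 = 0.0637


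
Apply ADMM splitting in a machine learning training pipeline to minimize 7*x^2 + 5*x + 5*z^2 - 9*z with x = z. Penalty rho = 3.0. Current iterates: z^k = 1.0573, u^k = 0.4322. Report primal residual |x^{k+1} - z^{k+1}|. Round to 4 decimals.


ADMM iteration with rho = 3.0, z^k = 1.0573, u^k = 0.4322
Step 1: x-update.
Minimize 7*x^2 + 5*x + (3.0/2)*(x - 1.0573 + 0.4322)^2
FOC: (2*7 + 3.0)*x = -5 + 3.0*(1.0573 - 0.4322)
x^{k+1} = -0.1838
Step 2: z-update.
Minimize 5*z^2 - 9*z + (3.0/2)*(-0.1838 - z + 0.4322)^2
FOC: (2*5 + 3.0)*z = 9 + 3.0*(-0.1838 + 0.4322)
z^{k+1} = 0.7496
Step 3: u-update.
u^{k+1} = 0.4322 - 0.1838 - 0.7496 = -0.5012
Step 4: Primal residual = |-0.1838 - 0.7496| = 0.9334


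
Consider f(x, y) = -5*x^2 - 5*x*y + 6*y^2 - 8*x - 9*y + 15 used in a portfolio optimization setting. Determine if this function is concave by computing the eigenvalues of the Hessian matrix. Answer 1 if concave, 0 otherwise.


The Hessian of f(x,y) = -5*x^2 - 5*x*y + 6*y^2 - 8*x - 9*y + 15 is:
H = [[-10, -5], [-5, 12]]
Trace = -10 + 12 = 2
Determinant = -10*12 - (-5)^2 = -145
Discriminant = (2)^2 - 4*-145 = 584.0
Eigenvalues: lambda_1 = -11.083, lambda_2 = 13.083
The function is not concave.

0


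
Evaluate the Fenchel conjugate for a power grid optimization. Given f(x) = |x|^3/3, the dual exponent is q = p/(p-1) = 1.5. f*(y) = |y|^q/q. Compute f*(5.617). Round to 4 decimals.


The conjugate exponent q satisfies 1/p + 1/q = 1.
p = 3, so q = 3/(3 - 1) = 1.5
|y|^q = 5.617^1.5 = 13.3124
f*(5.617) = 13.3124 / 1.5 = 8.8749


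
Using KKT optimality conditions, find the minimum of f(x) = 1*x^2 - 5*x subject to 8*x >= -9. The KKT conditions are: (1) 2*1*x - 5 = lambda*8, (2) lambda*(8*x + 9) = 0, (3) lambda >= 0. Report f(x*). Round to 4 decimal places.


Step 1: Try lambda = 0 (constraint inactive).
Stationarity: 2*1*x - 5 = 0
x* = 5/(2*1) = 2.5
Check constraint: 8*2.5 = 20.0 >= -9 -- satisfied.
Step 2: Compute optimal value.
f(x*) = 1*2.5^2 - 5*2.5 = -6.25


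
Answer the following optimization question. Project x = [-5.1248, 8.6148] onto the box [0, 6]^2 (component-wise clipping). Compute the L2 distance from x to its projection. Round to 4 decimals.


Project each component onto [0, 6].
clip(-5.1248) = 0.0, clip(8.6148) = 6.0
Projection = [0.0, 6.0]
Squared diffs: [26.2636, 6.8372]
Distance = sqrt(33.1008) = 5.7533


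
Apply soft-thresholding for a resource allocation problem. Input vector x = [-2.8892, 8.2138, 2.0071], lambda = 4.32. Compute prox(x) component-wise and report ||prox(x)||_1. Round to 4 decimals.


Soft-thresholding with lambda = 4.32:
prox(-2.8892) = sign(-2.8892)*max(|-2.8892| - 4.32, 0) = 0.0
prox(8.2138) = sign(8.2138)*max(|8.2138| - 4.32, 0) = 3.8938
prox(2.0071) = sign(2.0071)*max(|2.0071| - 4.32, 0) = 0.0
prox(x) = [0.0, 3.8938, 0.0]
||prox(x)||_1 = 0.0 + 3.8938 + 0.0 = 3.8938


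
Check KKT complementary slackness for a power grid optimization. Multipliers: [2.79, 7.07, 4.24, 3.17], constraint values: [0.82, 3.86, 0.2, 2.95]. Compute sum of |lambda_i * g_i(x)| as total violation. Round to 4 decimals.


KKT complementary slackness check:
lambda_1 * g_1 = 2.79 * 0.82 = 2.2878
lambda_2 * g_2 = 7.07 * 3.86 = 27.2902
lambda_3 * g_3 = 4.24 * 0.2 = 0.848
lambda_4 * g_4 = 3.17 * 2.95 = 9.3515
Total violation = 2.2878 + 27.2902 + 0.848 + 9.3515 = 39.7775


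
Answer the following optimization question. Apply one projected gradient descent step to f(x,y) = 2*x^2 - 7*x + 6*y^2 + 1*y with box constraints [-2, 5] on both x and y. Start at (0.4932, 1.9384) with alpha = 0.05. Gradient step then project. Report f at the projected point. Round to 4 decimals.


Step 1: Compute gradient at (0.4932, 1.9384).
grad_x = 2*2*0.4932 - 7 = -5.0272
grad_y = 2*6*1.9384 + 1 = 24.2608
Step 2: Gradient step.
x_raw = 0.4932 - 0.05*-5.0272 = 0.7446
y_raw = 1.9384 - 0.05*24.2608 = 0.7254
Step 3: Project onto [-2, 5].
x_proj = clip(0.7446) = 0.7446
y_proj = clip(0.7254) = 0.7254
Step 4: Evaluate f.
f(0.7446, 0.7254) = -0.2209


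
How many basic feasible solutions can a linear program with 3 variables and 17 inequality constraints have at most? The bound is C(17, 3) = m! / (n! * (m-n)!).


Each vertex corresponds to some choice of n active constraints out of m, so the number of vertices is at most C(m, n) = m! / (n!(m-n)!).
m = 17, n = 3
Numerator: 17 * 16 * 15
Denominator: 3! = 6
C(17, 3) = 680


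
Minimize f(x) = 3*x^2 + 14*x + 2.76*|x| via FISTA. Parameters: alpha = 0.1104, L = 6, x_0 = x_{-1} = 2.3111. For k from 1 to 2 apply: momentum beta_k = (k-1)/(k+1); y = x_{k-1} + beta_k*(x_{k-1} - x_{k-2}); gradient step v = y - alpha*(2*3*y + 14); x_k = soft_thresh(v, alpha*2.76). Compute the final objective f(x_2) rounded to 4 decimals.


FISTA on f(x) = 3*x^2 + 14*x + 2.76*|x|
L = 6, alpha = 0.1104
Iteration 1: beta = 0.0, y = 2.3111 + 0.0*(2.3111 - 2.3111) = 2.3111
  grad(y) = 27.8666, v = y - alpha*grad = -0.7654
  prox(v) = soft_thresh(-0.7654, 0.3047) = -0.4607
Iteration 2: beta = 0.3333, y = -0.4607 + 0.3333*(-0.4607 - 2.3111) = -1.3846
  grad(y) = 5.6925, v = y - alpha*grad = -2.013
  prox(v) = soft_thresh(-2.013, 0.3047) = -1.7083
f(x_2) = 3*(-1.7083)^2 + 14*(-1.7083) + 2.76*|-1.7083| = -10.4465


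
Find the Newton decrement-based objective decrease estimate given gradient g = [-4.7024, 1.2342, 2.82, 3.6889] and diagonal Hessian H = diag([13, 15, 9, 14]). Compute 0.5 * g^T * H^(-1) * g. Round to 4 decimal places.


Step 1: H is diagonal, so H^(-1) * g = [-0.3617, 0.0823, 0.3133, 0.2635].
Step 2: g^T H^(-1) g = sum_i g_i^2 / H_ii
  = (-4.7024)^2/13 + (1.2342)^2/15 + (2.82)^2/9 + (3.6889)^2/14
  = 1.701 + 0.1015 + 0.8836 + 0.972 = 3.6581
Step 3: Objective decrease = 0.5 * g^T H^(-1) g = 1.8291


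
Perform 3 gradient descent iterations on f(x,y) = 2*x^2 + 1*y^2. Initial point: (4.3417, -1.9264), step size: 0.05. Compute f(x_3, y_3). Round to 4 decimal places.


Gradient descent on f(x,y) = 2*x^2 + 1*y^2.
Starting point: (4.3417, -1.9264), alpha = 0.05
Step 1: grad_x = 2*2*4.3417 = 17.3668, grad_y = 2*1*-1.9264 = -3.8528
  x_1 = 4.3417 - 0.05*17.3668 = 3.4734
  y_1 = -1.9264 - 0.05*-3.8528 = -1.7338
Step 2: grad_x = 2*2*3.4734 = 13.8934, grad_y = 2*1*-1.7338 = -3.4675
  x_2 = 3.4734 - 0.05*13.8934 = 2.7787
  y_2 = -1.7338 - 0.05*-3.4675 = -1.5604
Step 3: grad_x = 2*2*2.7787 = 11.1148, grad_y = 2*1*-1.5604 = -3.1208
  x_3 = 2.7787 - 0.05*11.1148 = 2.223
  y_3 = -1.5604 - 0.05*-3.1208 = -1.4043
f(2.223, -1.4043) = 2*2.223^2 + 1*(-1.4043)^2 = 11.8552


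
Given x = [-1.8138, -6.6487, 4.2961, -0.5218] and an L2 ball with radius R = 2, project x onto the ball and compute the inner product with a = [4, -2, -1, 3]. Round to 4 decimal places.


Step 1: Compute ||x|| (intermediates to 6 decimals).
||x|| = sqrt((-1.8138)^2 + (-6.6487)^2 + 4.2961^2 + (-0.5218)^2) = 8.137803
Step 2: Project.
Since ||x|| > R, scale = R/||x|| = 2/8.137803 = 0.245767, proj(x) = scale * x
proj(x) = [-0.445772, -1.634031, 1.05584, -0.128241]
Step 3: Dot product.
a^T * proj(x) = 4*(-0.445772) - 2*(-1.634031) - 1*1.05584 + 3*(-0.128241) = 0.0444


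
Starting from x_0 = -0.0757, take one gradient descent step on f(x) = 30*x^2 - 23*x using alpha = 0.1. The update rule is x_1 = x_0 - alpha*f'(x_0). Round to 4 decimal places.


We compute the gradient at x_0 and apply the update.
f'(x) = 60*x - 23
f'(-0.0757) = 60*-0.0757 - 23 = -27.542
x_1 = -0.0757 - 0.1*-27.542 = 2.6785


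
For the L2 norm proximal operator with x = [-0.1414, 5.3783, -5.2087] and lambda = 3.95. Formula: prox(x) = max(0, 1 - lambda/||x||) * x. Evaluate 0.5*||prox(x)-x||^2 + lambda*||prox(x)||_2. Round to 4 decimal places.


Step 1: Compute ||x||.
||x|| = 7.4884
Step 2: Compute scaling factor.
scale = max(0, 1 - 3.95/7.4884) = 0.4725
Step 3: prox(x) = [-0.0668, 2.5414, -2.4612]
||prox(x)|| = 3.5384
Step 4: Proximal objective.
0.5*||prox-x||^2 = 7.8013
lambda*||prox|| = 13.9767
Total = 21.7781


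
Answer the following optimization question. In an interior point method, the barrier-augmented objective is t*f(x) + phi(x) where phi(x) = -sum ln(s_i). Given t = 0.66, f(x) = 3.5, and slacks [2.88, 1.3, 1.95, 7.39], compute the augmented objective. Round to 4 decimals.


Step 1: Compute log-barrier.
ln values: [1.0578, 0.2624, 0.6678, 2.0001]
phi = -(1.0578 + 0.2624 + 0.6678 + 2.0001) = -3.9881
Step 2: Compute augmented objective.
t*f(x) = 0.66*3.5 = 2.31
Total = 2.31 - 3.9881 = -1.6781


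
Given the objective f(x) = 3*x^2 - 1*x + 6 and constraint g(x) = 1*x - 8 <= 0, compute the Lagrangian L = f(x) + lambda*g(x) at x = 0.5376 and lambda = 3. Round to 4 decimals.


Step 1: Evaluate f(x).
f(0.5376) = 3*0.5376^2 - 1*0.5376 + 6 = 6.3294
Step 2: Evaluate g(x).
g(0.5376) = 1*0.5376 - 8 = -7.4624
Step 3: Compute Lagrangian.
L = 6.3294 + 3*-7.4624 = -16.0578


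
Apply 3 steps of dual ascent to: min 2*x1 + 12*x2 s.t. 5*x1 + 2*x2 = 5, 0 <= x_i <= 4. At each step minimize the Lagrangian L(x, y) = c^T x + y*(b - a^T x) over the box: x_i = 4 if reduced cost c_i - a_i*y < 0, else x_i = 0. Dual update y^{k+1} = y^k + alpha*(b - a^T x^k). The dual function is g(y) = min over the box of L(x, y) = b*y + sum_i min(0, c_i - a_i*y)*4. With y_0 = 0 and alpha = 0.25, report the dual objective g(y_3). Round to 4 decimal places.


Dual ascent for LP: min 2*x1 + 12*x2, 5*x1 + 2*x2 = 5, 0 <= x_i <= 4
Step 1: y^k = 0.0, reduced costs: (2.0, 12.0)
  x^k = (0.0, 0.0), subgradient = b - a^T x = 5.0
  y^{k+1} = 0.0 + 0.25*5.0 = 1.25
Step 2: y^k = 1.25, reduced costs: (-4.25, 9.5)
  x^k = (4.0, 0.0), subgradient = b - a^T x = -15.0
  y^{k+1} = 1.25 + 0.25*-15.0 = -2.5
Step 3: y^k = -2.5, reduced costs: (14.5, 17.0)
  x^k = (0.0, 0.0), subgradient = b - a^T x = 5.0
  y^{k+1} = -2.5 + 0.25*5.0 = -1.25
Dual objective at y_3 = -1.25: reduced costs (8.25, 14.5), box minimizer x = (0.0, 0.0)
g(y_3) = b*y + (c1 - a1*y)*x1 + (c2 - a2*y)*x2 = 5*(-1.25) + 8.25*0.0 + 14.5*0.0 = -6.25 + 0.0 + 0.0 = -6.25


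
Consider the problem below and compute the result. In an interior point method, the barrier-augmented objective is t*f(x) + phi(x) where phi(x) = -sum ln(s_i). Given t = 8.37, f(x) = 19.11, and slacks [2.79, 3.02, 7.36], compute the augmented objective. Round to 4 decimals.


Step 1: Compute log-barrier.
ln values: [1.026, 1.1053, 1.9961]
phi = -(1.026 + 1.1053 + 1.9961) = -4.1274
Step 2: Compute augmented objective.
t*f(x) = 8.37*19.11 = 159.9507
Total = 159.9507 - 4.1274 = 155.8233


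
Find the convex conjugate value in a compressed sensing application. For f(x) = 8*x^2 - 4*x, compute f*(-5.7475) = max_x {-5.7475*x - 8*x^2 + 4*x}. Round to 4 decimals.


f*(y) = sup_x {y*x - a*x^2 - b*x} = sup_x {(y-b)*x - a*x^2}
FOC: (y - b) - 2a*x = 0 => x* = (y - b)/(2a)
x* = (-5.7475 + 4)/(2*8) = -0.1092
f*(-5.7475) = (y-b)^2/(4a) = (-5.7475 + 4)^2/(4*8)
= 3.0538/32 = 0.0954


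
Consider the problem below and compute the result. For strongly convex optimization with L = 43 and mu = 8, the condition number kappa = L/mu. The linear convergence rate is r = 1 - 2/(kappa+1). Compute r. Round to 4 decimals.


Step 1: Compute the condition number.
kappa = L/mu = 43/8 = 5.375
Step 2: Compute the convergence rate.
r = 1 - 2/(kappa + 1) = 1 - 2*mu/(L + mu) = (L - mu)/(L + mu) = 35/51 = 0.6863


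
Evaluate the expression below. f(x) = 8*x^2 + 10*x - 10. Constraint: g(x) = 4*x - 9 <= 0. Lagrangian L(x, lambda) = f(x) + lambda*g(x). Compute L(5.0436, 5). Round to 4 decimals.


Step 1: Evaluate f(x).
f(5.0436) = 8*5.0436^2 + 10*5.0436 - 10 = 243.9392
Step 2: Evaluate g(x).
g(5.0436) = 4*5.0436 - 9 = 11.1744
Step 3: Compute Lagrangian.
L = 243.9392 + 5*11.1744 = 299.8112


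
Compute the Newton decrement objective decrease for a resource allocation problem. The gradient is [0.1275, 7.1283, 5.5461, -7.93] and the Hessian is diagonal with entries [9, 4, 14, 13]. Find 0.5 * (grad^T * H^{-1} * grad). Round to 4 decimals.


Step 1: H is diagonal, so H^(-1) * g = [0.0142, 1.7821, 0.3962, -0.61].
Step 2: g^T H^(-1) g = sum_i g_i^2 / H_ii
  = (0.1275)^2/9 + (7.1283)^2/4 + (5.5461)^2/14 + (-7.93)^2/13
  = 0.0018 + 12.7032 + 2.1971 + 4.8373 = 19.7394
Step 3: Objective decrease = 0.5 * g^T H^(-1) g = 9.8697


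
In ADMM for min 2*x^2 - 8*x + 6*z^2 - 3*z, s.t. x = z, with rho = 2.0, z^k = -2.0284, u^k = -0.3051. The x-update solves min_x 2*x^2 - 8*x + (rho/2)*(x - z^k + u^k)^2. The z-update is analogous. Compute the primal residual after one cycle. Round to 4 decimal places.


ADMM iteration with rho = 2.0, z^k = -2.0284, u^k = -0.3051
Step 1: x-update.
Minimize 2*x^2 - 8*x + (2.0/2)*(x + 2.0284 - 0.3051)^2
FOC: (2*2 + 2.0)*x = 8 + 2.0*(-2.0284 + 0.3051)
x^{k+1} = 0.7589
Step 2: z-update.
Minimize 6*z^2 - 3*z + (2.0/2)*(0.7589 - z - 0.3051)^2
FOC: (2*6 + 2.0)*z = 3 + 2.0*(0.7589 - 0.3051)
z^{k+1} = 0.2791
Step 3: u-update.
u^{k+1} = -0.3051 + 0.7589 - 0.2791 = 0.1747
Step 4: Primal residual = |0.7589 - 0.2791| = 0.4798


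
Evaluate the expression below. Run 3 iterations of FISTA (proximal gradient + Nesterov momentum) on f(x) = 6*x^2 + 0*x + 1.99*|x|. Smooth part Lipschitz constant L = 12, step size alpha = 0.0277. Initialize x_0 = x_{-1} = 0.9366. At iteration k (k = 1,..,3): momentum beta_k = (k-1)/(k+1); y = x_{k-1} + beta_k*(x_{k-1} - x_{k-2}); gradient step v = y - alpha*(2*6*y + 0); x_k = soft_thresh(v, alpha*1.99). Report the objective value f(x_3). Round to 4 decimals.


FISTA on f(x) = 6*x^2 + 0*x + 1.99*|x|
L = 12, alpha = 0.0277
Iteration 1: beta = 0.0, y = 0.9366 + 0.0*(0.9366 - 0.9366) = 0.9366
  grad(y) = 11.2392, v = y - alpha*grad = 0.6253
  prox(v) = soft_thresh(0.6253, 0.0551) = 0.5702
Iteration 2: beta = 0.3333, y = 0.5702 + 0.3333*(0.5702 - 0.9366) = 0.448
  grad(y) = 5.376, v = y - alpha*grad = 0.2991
  prox(v) = soft_thresh(0.2991, 0.0551) = 0.244
Iteration 3: beta = 0.5, y = 0.244 + 0.5*(0.244 - 0.5702) = 0.0809
  grad(y) = 0.9704, v = y - alpha*grad = 0.054
  prox(v) = soft_thresh(0.054, 0.0551) = 0.0
f(x_3) = 6*0.0^2 + 0*0.0 + 1.99*|0.0| = 0.0


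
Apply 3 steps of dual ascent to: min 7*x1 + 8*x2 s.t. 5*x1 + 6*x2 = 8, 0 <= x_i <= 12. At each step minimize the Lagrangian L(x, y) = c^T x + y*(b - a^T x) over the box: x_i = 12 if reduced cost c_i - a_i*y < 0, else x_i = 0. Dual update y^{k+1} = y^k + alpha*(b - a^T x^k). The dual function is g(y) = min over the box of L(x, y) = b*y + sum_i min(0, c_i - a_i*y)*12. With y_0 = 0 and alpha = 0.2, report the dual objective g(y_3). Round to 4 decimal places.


Dual ascent for LP: min 7*x1 + 8*x2, 5*x1 + 6*x2 = 8, 0 <= x_i <= 12
Step 1: y^k = 0.0, reduced costs: (7.0, 8.0)
  x^k = (0.0, 0.0), subgradient = b - a^T x = 8.0
  y^{k+1} = 0.0 + 0.2*8.0 = 1.6
Step 2: y^k = 1.6, reduced costs: (-1.0, -1.6)
  x^k = (12.0, 12.0), subgradient = b - a^T x = -124.0
  y^{k+1} = 1.6 + 0.2*-124.0 = -23.2
Step 3: y^k = -23.2, reduced costs: (123.0, 147.2)
  x^k = (0.0, 0.0), subgradient = b - a^T x = 8.0
  y^{k+1} = -23.2 + 0.2*8.0 = -21.6
Dual objective at y_3 = -21.6: reduced costs (115.0, 137.6), box minimizer x = (0.0, 0.0)
g(y_3) = b*y + (c1 - a1*y)*x1 + (c2 - a2*y)*x2 = 8*(-21.6) + 115.0*0.0 + 137.6*0.0 = -172.8 + 0.0 + 0.0 = -172.8


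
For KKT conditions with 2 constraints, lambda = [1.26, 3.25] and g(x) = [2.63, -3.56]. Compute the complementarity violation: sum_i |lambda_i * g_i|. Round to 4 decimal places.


KKT complementary slackness check:
lambda_1 * g_1 = 1.26 * 2.63 = 3.3138
lambda_2 * g_2 = 3.25 * -3.56 = -11.57
Total violation = 3.3138 + 11.57 = 14.8838


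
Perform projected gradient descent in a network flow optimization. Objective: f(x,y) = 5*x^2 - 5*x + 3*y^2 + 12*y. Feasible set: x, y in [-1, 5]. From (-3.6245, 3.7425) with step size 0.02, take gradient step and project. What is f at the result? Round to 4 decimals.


Step 1: Compute gradient at (-3.6245, 3.7425).
grad_x = 2*5*-3.6245 - 5 = -41.245
grad_y = 2*3*3.7425 + 12 = 34.455
Step 2: Gradient step.
x_raw = -3.6245 - 0.02*-41.245 = -2.7996
y_raw = 3.7425 - 0.02*34.455 = 3.0534
Step 3: Project onto [-1, 5].
x_proj = clip(-2.7996) = -1.0
y_proj = clip(3.0534) = 3.0534
Step 4: Evaluate f.
f(-1.0, 3.0534) = 74.6106


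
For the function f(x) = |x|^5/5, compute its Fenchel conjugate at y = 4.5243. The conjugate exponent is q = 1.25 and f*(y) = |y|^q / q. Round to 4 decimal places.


The conjugate exponent q satisfies 1/p + 1/q = 1.
p = 5, so q = 5/(5 - 1) = 1.25
|y|^q = 4.5243^1.25 = 6.5984
f*(4.5243) = 6.5984 / 1.25 = 5.2787


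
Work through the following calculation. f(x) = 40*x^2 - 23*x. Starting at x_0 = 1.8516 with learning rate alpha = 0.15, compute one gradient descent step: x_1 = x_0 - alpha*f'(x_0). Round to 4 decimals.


We compute the gradient at x_0 and apply the update.
f'(x) = 80*x - 23
f'(1.8516) = 80*1.8516 - 23 = 125.128
x_1 = 1.8516 - 0.15*125.128 = -16.9176


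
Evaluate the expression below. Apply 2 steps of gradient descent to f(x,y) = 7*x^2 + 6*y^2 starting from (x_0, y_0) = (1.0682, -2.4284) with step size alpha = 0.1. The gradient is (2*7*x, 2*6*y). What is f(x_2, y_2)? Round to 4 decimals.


Gradient descent on f(x,y) = 7*x^2 + 6*y^2.
Starting point: (1.0682, -2.4284), alpha = 0.1
Step 1: grad_x = 2*7*1.0682 = 14.9548, grad_y = 2*6*-2.4284 = -29.1408
  x_1 = 1.0682 - 0.1*14.9548 = -0.4273
  y_1 = -2.4284 - 0.1*-29.1408 = 0.4857
Step 2: grad_x = 2*7*-0.4273 = -5.9819, grad_y = 2*6*0.4857 = 5.8282
  x_2 = -0.4273 - 0.1*-5.9819 = 0.1709
  y_2 = 0.4857 - 0.1*5.8282 = -0.0971
f(0.1709, -0.0971) = 7*0.1709^2 + 6*(-0.0971)^2 = 0.2611


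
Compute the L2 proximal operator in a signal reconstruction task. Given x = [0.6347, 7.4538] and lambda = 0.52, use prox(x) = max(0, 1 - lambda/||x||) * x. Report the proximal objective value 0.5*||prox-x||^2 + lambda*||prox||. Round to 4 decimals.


Step 1: Compute ||x||.
||x|| = 7.4808
Step 2: Compute scaling factor.
scale = max(0, 1 - 0.52/7.4808) = 0.9305
Step 3: prox(x) = [0.5906, 6.9357]
||prox(x)|| = 6.9608
Step 4: Proximal objective.
0.5*||prox-x||^2 = 0.1352
lambda*||prox|| = 3.6196
Total = 3.7548


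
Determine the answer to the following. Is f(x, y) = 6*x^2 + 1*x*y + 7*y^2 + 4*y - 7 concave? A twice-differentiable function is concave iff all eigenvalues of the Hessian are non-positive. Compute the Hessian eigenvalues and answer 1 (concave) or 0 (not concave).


The Hessian of f(x,y) = 6*x^2 + 1*x*y + 7*y^2 + 4*y - 7 is:
H = [[12, 1], [1, 14]]
Trace = 12 + 14 = 26
Determinant = 12*14 - (1)^2 = 167
Discriminant = (26)^2 - 4*167 = 8.0
Eigenvalues: lambda_1 = 11.5858, lambda_2 = 14.4142
The function is not concave.

0


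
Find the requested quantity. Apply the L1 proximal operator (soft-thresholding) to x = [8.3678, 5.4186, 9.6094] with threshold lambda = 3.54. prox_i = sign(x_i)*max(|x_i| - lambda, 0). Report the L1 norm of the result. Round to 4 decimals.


Soft-thresholding with lambda = 3.54:
prox(8.3678) = sign(8.3678)*max(|8.3678| - 3.54, 0) = 4.8278
prox(5.4186) = sign(5.4186)*max(|5.4186| - 3.54, 0) = 1.8786
prox(9.6094) = sign(9.6094)*max(|9.6094| - 3.54, 0) = 6.0694
prox(x) = [4.8278, 1.8786, 6.0694]
||prox(x)||_1 = 4.8278 + 1.8786 + 6.0694 = 12.7758


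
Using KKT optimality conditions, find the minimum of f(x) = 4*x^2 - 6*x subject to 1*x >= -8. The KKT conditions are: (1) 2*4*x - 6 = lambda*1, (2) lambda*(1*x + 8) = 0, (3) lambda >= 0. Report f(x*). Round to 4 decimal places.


Step 1: Try lambda = 0 (constraint inactive).
Stationarity: 2*4*x - 6 = 0
x* = 6/(2*4) = 0.75
Check constraint: 1*0.75 = 0.75 >= -8 -- satisfied.
Step 2: Compute optimal value.
f(x*) = 4*0.75^2 - 6*0.75 = -2.25


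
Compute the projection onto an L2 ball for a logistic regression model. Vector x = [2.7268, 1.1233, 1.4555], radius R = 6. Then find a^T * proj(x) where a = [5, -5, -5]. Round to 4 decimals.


Step 1: Compute ||x|| (intermediates to 6 decimals).
||x|| = sqrt(2.7268^2 + 1.1233^2 + 1.4555^2) = 3.288726
Step 2: Project.
Since ||x|| <= R, proj = x (no scaling needed).
proj(x) = [2.7268, 1.1233, 1.4555]
Step 3: Dot product.
a^T * proj(x) = 5*2.7268 - 5*1.1233 - 5*1.4555 = 0.74


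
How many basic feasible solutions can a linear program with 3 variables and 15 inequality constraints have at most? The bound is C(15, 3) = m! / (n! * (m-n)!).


Each vertex corresponds to some choice of n active constraints out of m, so the number of vertices is at most C(m, n) = m! / (n!(m-n)!).
m = 15, n = 3
Numerator: 15 * 14 * 13
Denominator: 3! = 6
C(15, 3) = 455


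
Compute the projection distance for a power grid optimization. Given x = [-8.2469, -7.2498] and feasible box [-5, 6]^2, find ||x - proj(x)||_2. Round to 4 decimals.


Project each component onto [-5, 6].
clip(-8.2469) = -5.0, clip(-7.2498) = -5.0
Projection = [-5.0, -5.0]
Squared diffs: [10.5424, 5.0616]
Distance = sqrt(15.604) = 3.9502


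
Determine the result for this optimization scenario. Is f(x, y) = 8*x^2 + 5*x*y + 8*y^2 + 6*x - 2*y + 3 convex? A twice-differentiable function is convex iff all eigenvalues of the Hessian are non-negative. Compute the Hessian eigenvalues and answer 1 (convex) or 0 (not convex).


The Hessian of f(x,y) = 8*x^2 + 5*x*y + 8*y^2 + 6*x - 2*y + 3 is:
H = [[16, 5], [5, 16]]
Trace = 16 + 16 = 32
Determinant = 16*16 - (5)^2 = 231
Discriminant = (32)^2 - 4*231 = 100.0
Eigenvalues: lambda_1 = 11.0, lambda_2 = 21.0
The function is convex.

1


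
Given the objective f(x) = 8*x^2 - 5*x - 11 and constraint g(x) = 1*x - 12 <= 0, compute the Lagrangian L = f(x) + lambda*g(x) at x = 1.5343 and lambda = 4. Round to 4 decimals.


Step 1: Evaluate f(x).
f(1.5343) = 8*1.5343^2 - 5*1.5343 - 11 = 0.1611
Step 2: Evaluate g(x).
g(1.5343) = 1*1.5343 - 12 = -10.4657
Step 3: Compute Lagrangian.
L = 0.1611 + 4*-10.4657 = -41.7017


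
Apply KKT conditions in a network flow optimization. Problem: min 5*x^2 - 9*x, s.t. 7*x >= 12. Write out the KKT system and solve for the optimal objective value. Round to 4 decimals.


Step 1: Try lambda = 0 (constraint inactive).
x_unc = 9/(2*5) = 0.9
Check: 7*0.9 = 6.3 < 12 -- violated!
Step 2: Constraint must be active: 7*x = 12
x* = 12/7 = 1.7143 (rounded; the exact value 12/7 is used below)
lambda = (2*5*(12/7) - 9)/7 = 1.1633
Step 3: Compute optimal value.
f(x*) = 5*(12/7)^2 - 9*(12/7) = -0.7347


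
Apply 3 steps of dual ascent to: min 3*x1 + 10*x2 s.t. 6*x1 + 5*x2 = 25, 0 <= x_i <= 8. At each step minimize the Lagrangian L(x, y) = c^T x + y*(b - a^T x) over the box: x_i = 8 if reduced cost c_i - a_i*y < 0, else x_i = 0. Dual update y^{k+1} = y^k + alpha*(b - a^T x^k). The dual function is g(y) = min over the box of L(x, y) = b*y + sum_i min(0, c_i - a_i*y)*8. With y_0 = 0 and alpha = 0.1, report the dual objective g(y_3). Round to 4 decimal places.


Dual ascent for LP: min 3*x1 + 10*x2, 6*x1 + 5*x2 = 25, 0 <= x_i <= 8
Step 1: y^k = 0.0, reduced costs: (3.0, 10.0)
  x^k = (0.0, 0.0), subgradient = b - a^T x = 25.0
  y^{k+1} = 0.0 + 0.1*25.0 = 2.5
Step 2: y^k = 2.5, reduced costs: (-12.0, -2.5)
  x^k = (8.0, 8.0), subgradient = b - a^T x = -63.0
  y^{k+1} = 2.5 + 0.1*-63.0 = -3.8
Step 3: y^k = -3.8, reduced costs: (25.8, 29.0)
  x^k = (0.0, 0.0), subgradient = b - a^T x = 25.0
  y^{k+1} = -3.8 + 0.1*25.0 = -1.3
Dual objective at y_3 = -1.3: reduced costs (10.8, 16.5), box minimizer x = (0.0, 0.0)
g(y_3) = b*y + (c1 - a1*y)*x1 + (c2 - a2*y)*x2 = 25*(-1.3) + 10.8*0.0 + 16.5*0.0 = -32.5 + 0.0 + 0.0 = -32.5


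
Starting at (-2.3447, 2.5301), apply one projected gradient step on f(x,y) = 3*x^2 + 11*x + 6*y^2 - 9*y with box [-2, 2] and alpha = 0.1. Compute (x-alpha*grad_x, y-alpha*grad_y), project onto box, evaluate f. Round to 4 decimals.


Step 1: Compute gradient at (-2.3447, 2.5301).
grad_x = 2*3*-2.3447 + 11 = -3.0682
grad_y = 2*6*2.5301 - 9 = 21.3612
Step 2: Gradient step.
x_raw = -2.3447 - 0.1*-3.0682 = -2.0379
y_raw = 2.5301 - 0.1*21.3612 = 0.394
Step 3: Project onto [-2, 2].
x_proj = clip(-2.0379) = -2.0
y_proj = clip(0.394) = 0.394
Step 4: Evaluate f.
f(-2.0, 0.394) = -12.6145


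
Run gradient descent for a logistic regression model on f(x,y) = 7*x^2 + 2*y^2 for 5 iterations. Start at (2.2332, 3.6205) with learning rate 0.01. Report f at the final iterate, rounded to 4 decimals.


Gradient descent on f(x,y) = 7*x^2 + 2*y^2.
Starting point: (2.2332, 3.6205), alpha = 0.01
Step 1: grad_x = 2*7*2.2332 = 31.2648, grad_y = 2*2*3.6205 = 14.482
  x_1 = 2.2332 - 0.01*31.2648 = 1.9206
  y_1 = 3.6205 - 0.01*14.482 = 3.4757
Step 2: grad_x = 2*7*1.9206 = 26.8877, grad_y = 2*2*3.4757 = 13.9027
  x_2 = 1.9206 - 0.01*26.8877 = 1.6517
  y_2 = 3.4757 - 0.01*13.9027 = 3.3367
Step 3: grad_x = 2*7*1.6517 = 23.1234, grad_y = 2*2*3.3367 = 13.3466
  x_3 = 1.6517 - 0.01*23.1234 = 1.4204
  y_3 = 3.3367 - 0.01*13.3466 = 3.2032
Step 4: grad_x = 2*7*1.4204 = 19.8862, grad_y = 2*2*3.2032 = 12.8127
  x_4 = 1.4204 - 0.01*19.8862 = 1.2216
  y_4 = 3.2032 - 0.01*12.8127 = 3.0751
Step 5: grad_x = 2*7*1.2216 = 17.1021, grad_y = 2*2*3.0751 = 12.3002
  x_5 = 1.2216 - 0.01*17.1021 = 1.0506
  y_5 = 3.0751 - 0.01*12.3002 = 2.9521
f(1.0506, 2.9521) = 7*1.0506^2 + 2*2.9521^2 = 25.155
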